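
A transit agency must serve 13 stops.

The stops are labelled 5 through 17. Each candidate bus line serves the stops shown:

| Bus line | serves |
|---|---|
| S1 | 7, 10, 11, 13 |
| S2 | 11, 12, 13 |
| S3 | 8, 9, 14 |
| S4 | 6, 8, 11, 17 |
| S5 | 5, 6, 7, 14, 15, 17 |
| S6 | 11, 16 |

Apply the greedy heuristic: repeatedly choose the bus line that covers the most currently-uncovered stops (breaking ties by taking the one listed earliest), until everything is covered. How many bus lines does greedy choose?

Greedy: pick S5 (covers 6 new) → pick S1 (covers 3 new) → pick S3 (covers 2 new) → pick S2 (covers 1 new) → pick S6 (covers 1 new). Total picks: 5.

5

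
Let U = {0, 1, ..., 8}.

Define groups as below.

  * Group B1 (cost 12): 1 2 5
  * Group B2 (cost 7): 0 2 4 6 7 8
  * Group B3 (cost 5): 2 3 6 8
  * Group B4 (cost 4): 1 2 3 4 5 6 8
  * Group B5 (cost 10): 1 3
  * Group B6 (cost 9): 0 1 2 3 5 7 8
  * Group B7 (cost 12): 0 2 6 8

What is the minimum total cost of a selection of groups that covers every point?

11

B2, B4 together cover every point (B2 ∪ B4 = {0, 1, 2, 3, 4, 5, 6, 7, 8}); total cost 7 + 4 = 11.
No covering selection has total cost below 11.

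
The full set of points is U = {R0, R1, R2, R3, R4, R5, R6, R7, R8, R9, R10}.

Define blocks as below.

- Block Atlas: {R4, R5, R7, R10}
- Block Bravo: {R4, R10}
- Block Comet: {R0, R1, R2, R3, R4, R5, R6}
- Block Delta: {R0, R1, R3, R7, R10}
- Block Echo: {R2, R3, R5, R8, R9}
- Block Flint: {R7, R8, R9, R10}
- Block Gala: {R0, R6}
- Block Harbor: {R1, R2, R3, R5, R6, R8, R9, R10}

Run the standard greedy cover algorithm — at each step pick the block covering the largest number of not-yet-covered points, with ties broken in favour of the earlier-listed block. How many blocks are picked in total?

Greedy: pick Harbor (covers 8 new) → pick Atlas (covers 2 new) → pick Comet (covers 1 new). Total picks: 3.
(The true minimum cover uses only 2 blocks, so greedy is not optimal here.)

3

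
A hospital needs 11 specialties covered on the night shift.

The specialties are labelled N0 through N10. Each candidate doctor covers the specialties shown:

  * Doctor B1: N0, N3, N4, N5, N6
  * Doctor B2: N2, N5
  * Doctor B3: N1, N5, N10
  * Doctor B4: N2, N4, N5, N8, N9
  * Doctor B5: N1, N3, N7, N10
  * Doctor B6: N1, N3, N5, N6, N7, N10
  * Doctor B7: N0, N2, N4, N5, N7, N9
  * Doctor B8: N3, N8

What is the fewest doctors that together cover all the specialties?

3

B6 and B7 and B8 together: B6 ∪ B7 ∪ B8 = {N0, N1, N2, N3, N4, N5, N6, N7, N8, N9, N10} — every specialty is covered.
No 2 of the 8 doctors cover everything (all 28 combinations miss at least one specialty), so 3 is optimal.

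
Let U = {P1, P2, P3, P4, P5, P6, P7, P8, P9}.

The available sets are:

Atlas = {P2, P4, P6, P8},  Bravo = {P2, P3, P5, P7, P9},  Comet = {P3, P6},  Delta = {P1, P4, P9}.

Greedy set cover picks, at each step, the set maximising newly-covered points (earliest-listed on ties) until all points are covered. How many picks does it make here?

Greedy: pick Bravo (covers 5 new) → pick Atlas (covers 3 new) → pick Delta (covers 1 new). Total picks: 3.

3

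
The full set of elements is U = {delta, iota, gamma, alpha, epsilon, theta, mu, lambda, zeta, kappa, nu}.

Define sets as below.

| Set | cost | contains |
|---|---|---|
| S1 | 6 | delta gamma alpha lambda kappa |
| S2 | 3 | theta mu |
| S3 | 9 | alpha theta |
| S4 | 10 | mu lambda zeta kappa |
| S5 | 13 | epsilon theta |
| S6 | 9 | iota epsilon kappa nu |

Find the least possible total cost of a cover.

S1, S2, S4, S6 together cover every element (S1 ∪ S2 ∪ S4 ∪ S6 = {delta, iota, gamma, alpha, epsilon, theta, mu, lambda, zeta, kappa, nu}); total cost 6 + 3 + 10 + 9 = 28.
No covering selection has total cost below 28.

28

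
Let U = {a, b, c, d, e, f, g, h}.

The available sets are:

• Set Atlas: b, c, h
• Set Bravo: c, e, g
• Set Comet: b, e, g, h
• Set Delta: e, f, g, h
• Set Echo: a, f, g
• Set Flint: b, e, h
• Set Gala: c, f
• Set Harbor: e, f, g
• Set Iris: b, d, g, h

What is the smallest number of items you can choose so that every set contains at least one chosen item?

3

Take T = {f, g, h}. Each listed set contains at least one of these, so T is a hitting set of size 3.
No choice of 2 items meets every set, so 3 is the minimum.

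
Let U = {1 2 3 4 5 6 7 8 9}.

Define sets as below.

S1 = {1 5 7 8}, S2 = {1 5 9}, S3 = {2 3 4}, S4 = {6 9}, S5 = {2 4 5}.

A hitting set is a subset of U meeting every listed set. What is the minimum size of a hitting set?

The 3 items {3, 5, 9} hit every set.
The sets S1, S3, S4 are pairwise disjoint, so any hitting set needs a separate item for each — at least 3. Hence 3 is optimal.

3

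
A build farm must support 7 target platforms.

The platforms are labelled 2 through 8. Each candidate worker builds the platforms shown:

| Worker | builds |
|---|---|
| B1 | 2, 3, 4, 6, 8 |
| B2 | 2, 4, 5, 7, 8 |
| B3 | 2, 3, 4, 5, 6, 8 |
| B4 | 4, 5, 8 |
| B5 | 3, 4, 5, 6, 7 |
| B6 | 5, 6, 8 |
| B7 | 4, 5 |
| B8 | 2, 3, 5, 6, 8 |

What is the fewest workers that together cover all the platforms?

2

B2 and B5 together: B2 ∪ B5 = {2, 3, 4, 5, 6, 7, 8} — every platform is covered.
No single worker has all 7 platforms (the largest, B3, has 6), so 2 is optimal.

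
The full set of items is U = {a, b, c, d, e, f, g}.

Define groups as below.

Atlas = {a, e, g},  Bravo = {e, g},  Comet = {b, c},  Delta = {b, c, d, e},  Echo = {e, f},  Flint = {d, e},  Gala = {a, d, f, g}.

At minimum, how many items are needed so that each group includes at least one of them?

3

Take H = {b, e, f}. Each listed group contains at least one of these, so H is a hitting set of size 3.
No choice of 2 items meets every group, so 3 is the minimum.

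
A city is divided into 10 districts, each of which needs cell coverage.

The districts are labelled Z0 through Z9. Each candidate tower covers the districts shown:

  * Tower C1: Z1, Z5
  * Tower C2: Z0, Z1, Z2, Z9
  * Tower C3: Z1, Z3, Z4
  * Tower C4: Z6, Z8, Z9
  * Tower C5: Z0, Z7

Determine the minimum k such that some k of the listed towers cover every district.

Take {C1, C2, C3, C4, C5}. Their union is {Z0, Z1, Z2, Z3, Z4, Z5, Z6, Z7, Z8, Z9}, which is all 10 districts.
No 4 of the 5 towers cover everything (all 5 combinations miss at least one district), so 5 is optimal.

5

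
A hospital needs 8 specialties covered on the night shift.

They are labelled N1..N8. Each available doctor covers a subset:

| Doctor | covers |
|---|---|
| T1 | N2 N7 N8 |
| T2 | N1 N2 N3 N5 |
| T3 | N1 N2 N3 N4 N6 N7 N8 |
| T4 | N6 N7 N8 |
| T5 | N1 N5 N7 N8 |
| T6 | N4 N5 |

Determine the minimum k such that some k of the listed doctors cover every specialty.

Take {T3, T6}. Their union is {N1, N2, N3, N4, N5, N6, N7, N8}, which is all 8 specialties.
No single doctor has all 8 specialties (the largest, T3, has 7), so 2 is optimal.

2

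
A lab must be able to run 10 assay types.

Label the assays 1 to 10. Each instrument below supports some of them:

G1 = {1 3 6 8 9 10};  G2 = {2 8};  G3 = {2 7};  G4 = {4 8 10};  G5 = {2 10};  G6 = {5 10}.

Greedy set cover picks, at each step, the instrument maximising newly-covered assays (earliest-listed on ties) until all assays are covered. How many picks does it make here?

4

Greedy: pick G1 (covers 6 new) → pick G3 (covers 2 new) → pick G4 (covers 1 new) → pick G6 (covers 1 new). Total picks: 4.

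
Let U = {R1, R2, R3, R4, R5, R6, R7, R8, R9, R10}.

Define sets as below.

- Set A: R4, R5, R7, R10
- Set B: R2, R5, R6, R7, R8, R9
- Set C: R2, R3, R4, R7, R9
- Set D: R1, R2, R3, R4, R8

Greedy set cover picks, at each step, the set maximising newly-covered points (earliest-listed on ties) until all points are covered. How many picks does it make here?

3

Greedy: pick B (covers 6 new) → pick D (covers 3 new) → pick A (covers 1 new). Total picks: 3.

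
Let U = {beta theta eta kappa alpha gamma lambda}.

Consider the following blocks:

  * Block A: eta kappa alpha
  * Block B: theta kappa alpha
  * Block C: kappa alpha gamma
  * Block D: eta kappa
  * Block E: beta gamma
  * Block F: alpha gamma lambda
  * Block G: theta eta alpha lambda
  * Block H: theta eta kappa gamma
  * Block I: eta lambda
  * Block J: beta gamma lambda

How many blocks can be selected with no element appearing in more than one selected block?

B, E, I are pairwise disjoint (B={theta,kappa,alpha}; E={beta,gamma}; I={eta,lambda}).
Every remaining block overlaps one of these, and no 4 of the listed blocks are pairwise disjoint, so 3 is the maximum.

3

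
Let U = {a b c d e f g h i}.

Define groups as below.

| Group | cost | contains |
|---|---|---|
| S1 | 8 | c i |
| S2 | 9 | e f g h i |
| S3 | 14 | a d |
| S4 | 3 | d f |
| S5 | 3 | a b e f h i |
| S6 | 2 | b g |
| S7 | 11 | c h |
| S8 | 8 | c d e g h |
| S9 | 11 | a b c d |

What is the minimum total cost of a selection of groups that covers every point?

11

S5, S8 together cover every point (S5 ∪ S8 = {a, b, c, d, e, f, g, h, i}); total cost 3 + 8 = 11.
The greedy pick S5, S6, S4, S1 costs 16; no covering selection beats 11.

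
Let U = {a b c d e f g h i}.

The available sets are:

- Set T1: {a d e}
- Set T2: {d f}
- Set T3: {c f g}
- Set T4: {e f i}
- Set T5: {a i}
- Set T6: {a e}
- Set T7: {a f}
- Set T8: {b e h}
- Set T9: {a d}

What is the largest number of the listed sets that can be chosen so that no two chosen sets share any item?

3

T3, T5, T8 are pairwise disjoint (T3={c,f,g}; T5={a,i}; T8={b,e,h}).
Every remaining set overlaps one of these, and no 4 of the listed sets are pairwise disjoint, so 3 is the maximum.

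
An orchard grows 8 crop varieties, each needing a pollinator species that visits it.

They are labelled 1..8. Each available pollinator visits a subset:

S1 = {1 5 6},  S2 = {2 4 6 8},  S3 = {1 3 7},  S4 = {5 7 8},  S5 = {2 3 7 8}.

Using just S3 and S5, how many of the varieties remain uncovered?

Union of S3, S5 = {1, 2, 3, 7, 8}.
Not covered: 4, 5, 6 — 3 varieties.

3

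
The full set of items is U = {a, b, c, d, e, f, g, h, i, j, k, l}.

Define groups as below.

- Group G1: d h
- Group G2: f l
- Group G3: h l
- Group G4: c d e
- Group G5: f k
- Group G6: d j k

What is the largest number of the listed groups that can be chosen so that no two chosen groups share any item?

G3, G4, G5 are pairwise disjoint (G3={h,l}; G4={c,d,e}; G5={f,k}).
Every remaining group overlaps one of these, and no 4 of the listed groups are pairwise disjoint, so 3 is the maximum.

3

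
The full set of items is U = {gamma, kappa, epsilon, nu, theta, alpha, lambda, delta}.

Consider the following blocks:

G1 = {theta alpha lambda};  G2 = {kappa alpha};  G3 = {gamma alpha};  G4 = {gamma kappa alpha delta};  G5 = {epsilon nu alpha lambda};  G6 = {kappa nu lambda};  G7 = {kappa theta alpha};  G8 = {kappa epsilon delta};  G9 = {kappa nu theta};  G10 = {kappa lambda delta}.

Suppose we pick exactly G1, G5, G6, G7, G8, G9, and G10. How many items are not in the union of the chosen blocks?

1

Union of G1, G5, G6, G7, G8, G9, G10 = {kappa, epsilon, nu, theta, alpha, lambda, delta}.
Not covered: gamma — 1 item.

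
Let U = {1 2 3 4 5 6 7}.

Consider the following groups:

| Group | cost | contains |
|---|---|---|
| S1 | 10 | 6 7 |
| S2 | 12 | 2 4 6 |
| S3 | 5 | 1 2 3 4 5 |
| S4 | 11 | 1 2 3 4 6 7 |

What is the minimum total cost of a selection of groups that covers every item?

S1, S3 together cover every item (S1 ∪ S3 = {1, 2, 3, 4, 5, 6, 7}); total cost 10 + 5 = 15.
No covering selection has total cost below 15.

15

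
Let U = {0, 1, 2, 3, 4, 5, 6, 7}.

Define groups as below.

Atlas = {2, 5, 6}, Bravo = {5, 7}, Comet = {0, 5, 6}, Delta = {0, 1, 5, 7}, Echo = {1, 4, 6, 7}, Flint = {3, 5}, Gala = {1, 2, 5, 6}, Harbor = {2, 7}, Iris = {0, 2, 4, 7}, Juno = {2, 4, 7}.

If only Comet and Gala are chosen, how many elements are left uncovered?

3

Union of Comet, Gala = {0, 1, 2, 5, 6}.
Not covered: 3, 4, 7 — 3 elements.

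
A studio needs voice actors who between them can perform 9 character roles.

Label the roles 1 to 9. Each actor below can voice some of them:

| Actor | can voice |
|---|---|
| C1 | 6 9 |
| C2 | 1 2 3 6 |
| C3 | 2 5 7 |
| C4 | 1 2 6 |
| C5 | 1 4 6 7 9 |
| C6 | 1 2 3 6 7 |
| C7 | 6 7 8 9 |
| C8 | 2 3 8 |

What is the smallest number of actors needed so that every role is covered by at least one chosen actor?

3

Take {C3, C5, C8}. Their union is {1, 2, 3, 4, 5, 6, 7, 8, 9}, which is all 9 roles.
Only C5 contains 4, so C5 is forced; the remaining 4 roles need at least 2 more actors (each remaining actor adds at most 3) — so at least 3 actors are needed, and 3 is optimal.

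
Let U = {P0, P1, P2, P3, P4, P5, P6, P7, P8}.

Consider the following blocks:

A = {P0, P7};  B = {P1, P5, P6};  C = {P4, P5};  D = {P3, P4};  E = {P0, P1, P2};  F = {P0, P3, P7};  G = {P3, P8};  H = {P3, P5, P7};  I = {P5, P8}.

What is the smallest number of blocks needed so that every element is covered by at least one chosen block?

B and C and E and H and I together: B ∪ C ∪ E ∪ H ∪ I = {P0, P1, P2, P3, P4, P5, P6, P7, P8} — every element is covered.
No 4 of the 9 blocks cover everything (all 126 combinations miss at least one element), so 5 is optimal.

5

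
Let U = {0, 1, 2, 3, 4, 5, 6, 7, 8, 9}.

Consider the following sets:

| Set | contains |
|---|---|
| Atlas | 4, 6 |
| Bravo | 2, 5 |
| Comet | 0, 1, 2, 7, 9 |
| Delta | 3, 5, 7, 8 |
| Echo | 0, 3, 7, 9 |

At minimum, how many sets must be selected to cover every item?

3

Atlas and Comet and Delta together: Atlas ∪ Comet ∪ Delta = {0, 1, 2, 3, 4, 5, 6, 7, 8, 9} — every item is covered.
Only Comet contains 1, so Comet is forced; the remaining 5 items need at least 2 more sets (each remaining set adds at most 3) — so at least 3 sets are needed, and 3 is optimal.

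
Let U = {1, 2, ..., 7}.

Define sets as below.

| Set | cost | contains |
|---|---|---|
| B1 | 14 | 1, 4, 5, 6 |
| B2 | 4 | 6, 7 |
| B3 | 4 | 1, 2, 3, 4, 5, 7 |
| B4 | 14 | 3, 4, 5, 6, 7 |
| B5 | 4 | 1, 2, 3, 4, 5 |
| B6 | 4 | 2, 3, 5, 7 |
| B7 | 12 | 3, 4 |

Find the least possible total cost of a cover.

B2, B5 together cover every item (B2 ∪ B5 = {1, 2, 3, 4, 5, 6, 7}); total cost 4 + 4 = 8.
No covering selection has total cost below 8.

8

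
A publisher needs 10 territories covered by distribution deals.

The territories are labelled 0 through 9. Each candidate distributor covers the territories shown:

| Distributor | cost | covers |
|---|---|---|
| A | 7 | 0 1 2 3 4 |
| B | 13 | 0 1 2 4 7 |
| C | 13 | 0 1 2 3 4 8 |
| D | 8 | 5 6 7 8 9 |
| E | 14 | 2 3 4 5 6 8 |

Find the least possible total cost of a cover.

15

A, D together cover every territory (A ∪ D = {0, 1, 2, 3, 4, 5, 6, 7, 8, 9}); total cost 7 + 8 = 15.
No covering selection has total cost below 15.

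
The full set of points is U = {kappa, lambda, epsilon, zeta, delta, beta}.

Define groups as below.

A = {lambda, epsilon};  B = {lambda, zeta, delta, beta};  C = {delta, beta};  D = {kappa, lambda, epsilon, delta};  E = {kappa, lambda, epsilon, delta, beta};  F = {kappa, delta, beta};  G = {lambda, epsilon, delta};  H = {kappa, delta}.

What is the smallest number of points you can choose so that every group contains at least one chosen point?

The 2 points {epsilon, delta} hit every group.
The groups A, F are pairwise disjoint, so any hitting set needs a separate point for each — at least 2. Hence 2 is optimal.

2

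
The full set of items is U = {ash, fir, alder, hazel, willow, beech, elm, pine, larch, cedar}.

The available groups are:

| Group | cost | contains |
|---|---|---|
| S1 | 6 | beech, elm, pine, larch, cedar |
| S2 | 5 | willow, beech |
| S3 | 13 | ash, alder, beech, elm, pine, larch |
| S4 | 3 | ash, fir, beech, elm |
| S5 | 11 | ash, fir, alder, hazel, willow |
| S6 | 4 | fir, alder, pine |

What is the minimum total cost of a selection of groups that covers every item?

S1, S5 together cover every item (S1 ∪ S5 = {ash, fir, alder, hazel, willow, beech, elm, pine, larch, cedar}); total cost 6 + 11 = 17.
The greedy pick S4, S1, S5 costs 20; no covering selection beats 17.

17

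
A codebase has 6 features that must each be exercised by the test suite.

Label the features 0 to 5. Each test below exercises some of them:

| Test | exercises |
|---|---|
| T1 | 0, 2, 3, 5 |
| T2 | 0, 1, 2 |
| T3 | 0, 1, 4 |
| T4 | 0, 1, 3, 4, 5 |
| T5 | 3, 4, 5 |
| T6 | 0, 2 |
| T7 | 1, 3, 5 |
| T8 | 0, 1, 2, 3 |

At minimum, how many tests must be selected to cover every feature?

2

Take {T4, T8}. Their union is {0, 1, 2, 3, 4, 5}, which is all 6 features.
No single test has all 6 features (the largest, T4, has 5), so 2 is optimal.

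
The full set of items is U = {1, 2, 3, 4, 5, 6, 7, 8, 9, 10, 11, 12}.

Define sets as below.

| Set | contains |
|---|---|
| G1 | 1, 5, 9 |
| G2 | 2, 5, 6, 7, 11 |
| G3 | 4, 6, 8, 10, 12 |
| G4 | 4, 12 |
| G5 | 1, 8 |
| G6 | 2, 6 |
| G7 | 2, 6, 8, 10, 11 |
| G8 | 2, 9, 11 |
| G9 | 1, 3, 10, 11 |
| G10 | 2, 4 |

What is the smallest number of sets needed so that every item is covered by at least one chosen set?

G1 and G2 and G3 and G9 together: G1 ∪ G2 ∪ G3 ∪ G9 = {1, 2, 3, 4, 5, 6, 7, 8, 9, 10, 11, 12} — every item is covered.
No 3 of the 10 sets cover everything (all 120 combinations miss at least one item), so 4 is optimal.

4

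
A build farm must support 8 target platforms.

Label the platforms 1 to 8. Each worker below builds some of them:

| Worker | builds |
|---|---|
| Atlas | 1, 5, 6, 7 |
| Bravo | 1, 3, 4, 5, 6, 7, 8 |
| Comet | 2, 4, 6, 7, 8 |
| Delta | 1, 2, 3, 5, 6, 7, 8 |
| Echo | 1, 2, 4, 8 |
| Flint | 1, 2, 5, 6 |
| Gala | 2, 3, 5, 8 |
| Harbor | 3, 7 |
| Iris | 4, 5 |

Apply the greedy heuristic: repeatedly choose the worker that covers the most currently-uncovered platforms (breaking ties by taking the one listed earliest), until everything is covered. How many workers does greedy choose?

2

Greedy: pick Bravo (covers 7 new) → pick Comet (covers 1 new). Total picks: 2.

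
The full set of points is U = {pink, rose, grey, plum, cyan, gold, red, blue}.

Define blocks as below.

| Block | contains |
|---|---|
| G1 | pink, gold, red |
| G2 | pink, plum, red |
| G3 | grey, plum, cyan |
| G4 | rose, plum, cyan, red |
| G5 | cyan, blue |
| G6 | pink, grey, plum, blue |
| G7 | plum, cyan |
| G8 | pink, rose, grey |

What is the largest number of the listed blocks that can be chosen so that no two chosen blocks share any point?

G1, G3 are pairwise disjoint (G1={pink,gold,red}; G3={grey,plum,cyan}).
Every remaining block overlaps one of these, and no 3 of the listed blocks are pairwise disjoint, so 2 is the maximum.

2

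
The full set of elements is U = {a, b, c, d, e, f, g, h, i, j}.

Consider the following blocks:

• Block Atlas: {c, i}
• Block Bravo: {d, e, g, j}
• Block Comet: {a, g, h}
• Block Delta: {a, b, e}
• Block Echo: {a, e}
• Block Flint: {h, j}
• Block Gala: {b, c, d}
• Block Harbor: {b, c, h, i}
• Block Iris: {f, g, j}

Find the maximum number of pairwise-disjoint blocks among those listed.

3

Atlas, Echo, Iris are pairwise disjoint (Atlas={c,i}; Echo={a,e}; Iris={f,g,j}).
Every remaining block overlaps one of these, and no 4 of the listed blocks are pairwise disjoint, so 3 is the maximum.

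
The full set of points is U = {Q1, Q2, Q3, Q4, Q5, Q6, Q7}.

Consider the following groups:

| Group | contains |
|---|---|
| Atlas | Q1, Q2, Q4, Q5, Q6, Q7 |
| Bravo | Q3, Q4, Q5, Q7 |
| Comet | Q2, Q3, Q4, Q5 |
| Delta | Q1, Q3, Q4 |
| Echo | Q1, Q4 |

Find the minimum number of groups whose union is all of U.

2

Take {Atlas, Comet}. Their union is {Q1, Q2, Q3, Q4, Q5, Q6, Q7}, which is all 7 points.
No single group has all 7 points (the largest, Atlas, has 6), so 2 is optimal.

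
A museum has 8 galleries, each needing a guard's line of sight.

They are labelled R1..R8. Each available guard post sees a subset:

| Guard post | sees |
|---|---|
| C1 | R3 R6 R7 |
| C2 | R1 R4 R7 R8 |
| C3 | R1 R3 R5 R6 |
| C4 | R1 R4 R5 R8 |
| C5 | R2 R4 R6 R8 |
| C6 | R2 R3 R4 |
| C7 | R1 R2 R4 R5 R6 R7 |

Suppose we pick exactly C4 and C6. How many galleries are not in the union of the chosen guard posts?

Union of C4, C6 = {R1, R2, R3, R4, R5, R8}.
Not covered: R6, R7 — 2 galleries.

2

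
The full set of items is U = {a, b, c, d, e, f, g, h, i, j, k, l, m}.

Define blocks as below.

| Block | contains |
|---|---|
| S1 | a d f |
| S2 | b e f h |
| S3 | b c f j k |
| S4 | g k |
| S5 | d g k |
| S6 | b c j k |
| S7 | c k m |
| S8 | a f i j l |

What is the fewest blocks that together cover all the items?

4

S2 and S5 and S7 and S8 together: S2 ∪ S5 ∪ S7 ∪ S8 = {a, b, c, d, e, f, g, h, i, j, k, l, m} — every item is covered.
Only S2 contains e, so S2 is forced; the remaining 9 items need at least 3 more blocks (each remaining block adds at most 4) — so at least 4 blocks are needed, and 4 is optimal.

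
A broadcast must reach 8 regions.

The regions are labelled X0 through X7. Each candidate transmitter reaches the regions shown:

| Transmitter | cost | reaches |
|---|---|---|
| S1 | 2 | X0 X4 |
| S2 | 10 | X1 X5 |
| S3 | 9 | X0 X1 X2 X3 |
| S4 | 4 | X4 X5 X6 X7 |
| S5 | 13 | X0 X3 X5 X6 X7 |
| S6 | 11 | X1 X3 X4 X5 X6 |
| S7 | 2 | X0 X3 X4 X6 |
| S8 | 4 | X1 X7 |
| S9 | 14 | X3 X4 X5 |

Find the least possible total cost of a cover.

S3, S4 together cover every region (S3 ∪ S4 = {X0, X1, X2, X3, X4, X5, X6, X7}); total cost 9 + 4 = 13.
The greedy pick S7, S4, S8, S3 costs 19; no covering selection beats 13.

13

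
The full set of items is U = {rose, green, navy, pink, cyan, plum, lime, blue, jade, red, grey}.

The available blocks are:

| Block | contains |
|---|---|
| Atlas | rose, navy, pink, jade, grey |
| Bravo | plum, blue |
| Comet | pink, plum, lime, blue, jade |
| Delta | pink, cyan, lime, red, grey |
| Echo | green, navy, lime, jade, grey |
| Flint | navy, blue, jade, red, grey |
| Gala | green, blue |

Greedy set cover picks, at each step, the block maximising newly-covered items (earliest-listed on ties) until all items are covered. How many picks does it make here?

4

Greedy: pick Atlas (covers 5 new) → pick Comet (covers 3 new) → pick Delta (covers 2 new) → pick Echo (covers 1 new). Total picks: 4.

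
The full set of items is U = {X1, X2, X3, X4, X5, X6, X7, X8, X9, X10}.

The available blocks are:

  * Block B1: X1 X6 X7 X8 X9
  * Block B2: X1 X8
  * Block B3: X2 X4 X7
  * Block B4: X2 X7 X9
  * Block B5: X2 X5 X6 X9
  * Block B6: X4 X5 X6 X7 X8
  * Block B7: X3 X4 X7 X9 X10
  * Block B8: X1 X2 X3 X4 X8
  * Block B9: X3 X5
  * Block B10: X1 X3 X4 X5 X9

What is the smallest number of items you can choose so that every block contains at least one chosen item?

3

Take H = {X1, X5, X7}. Each listed block contains at least one of these, so H is a hitting set of size 3.
The blocks B2, B3, B9 are pairwise disjoint, so any hitting set needs a separate item for each — at least 3. Hence 3 is optimal.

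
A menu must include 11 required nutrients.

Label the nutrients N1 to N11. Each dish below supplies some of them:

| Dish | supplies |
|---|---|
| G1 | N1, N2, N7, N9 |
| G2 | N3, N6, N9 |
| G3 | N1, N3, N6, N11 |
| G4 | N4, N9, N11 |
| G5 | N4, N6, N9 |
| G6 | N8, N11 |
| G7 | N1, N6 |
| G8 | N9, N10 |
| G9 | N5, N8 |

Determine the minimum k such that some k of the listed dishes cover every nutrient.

5

G1 and G3 and G5 and G8 and G9 together: G1 ∪ G3 ∪ G5 ∪ G8 ∪ G9 = {N1, N2, N3, N4, N5, N6, N7, N8, N9, N10, N11} — every nutrient is covered.
No 4 of the 9 dishes cover everything (all 126 combinations miss at least one nutrient), so 5 is optimal.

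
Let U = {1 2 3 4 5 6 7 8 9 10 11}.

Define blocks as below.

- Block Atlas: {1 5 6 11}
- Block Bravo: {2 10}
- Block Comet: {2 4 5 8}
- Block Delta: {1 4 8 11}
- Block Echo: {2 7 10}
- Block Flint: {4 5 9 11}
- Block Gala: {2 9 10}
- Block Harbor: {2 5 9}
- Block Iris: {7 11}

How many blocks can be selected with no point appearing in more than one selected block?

Delta, Gala are pairwise disjoint (Delta={1,4,8,11}; Gala={2,9,10}).
Every remaining block overlaps one of these, and no 3 of the listed blocks are pairwise disjoint, so 2 is the maximum.

2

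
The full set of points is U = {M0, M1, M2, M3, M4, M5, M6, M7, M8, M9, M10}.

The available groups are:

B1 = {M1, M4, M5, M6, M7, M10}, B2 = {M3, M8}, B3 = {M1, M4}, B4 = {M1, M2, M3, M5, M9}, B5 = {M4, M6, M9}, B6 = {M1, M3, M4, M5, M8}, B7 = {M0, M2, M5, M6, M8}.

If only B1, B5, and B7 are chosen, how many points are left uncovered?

1

Union of B1, B5, B7 = {M0, M1, M2, M4, M5, M6, M7, M8, M9, M10}.
Not covered: M3 — 1 point.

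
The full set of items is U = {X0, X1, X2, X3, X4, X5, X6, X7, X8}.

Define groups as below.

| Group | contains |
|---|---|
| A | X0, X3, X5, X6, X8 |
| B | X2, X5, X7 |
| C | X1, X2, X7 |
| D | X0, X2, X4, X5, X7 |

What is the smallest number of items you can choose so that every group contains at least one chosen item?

The 2 items {X1, X5} hit every group.
The groups A, C are pairwise disjoint, so any hitting set needs a separate item for each — at least 2. Hence 2 is optimal.

2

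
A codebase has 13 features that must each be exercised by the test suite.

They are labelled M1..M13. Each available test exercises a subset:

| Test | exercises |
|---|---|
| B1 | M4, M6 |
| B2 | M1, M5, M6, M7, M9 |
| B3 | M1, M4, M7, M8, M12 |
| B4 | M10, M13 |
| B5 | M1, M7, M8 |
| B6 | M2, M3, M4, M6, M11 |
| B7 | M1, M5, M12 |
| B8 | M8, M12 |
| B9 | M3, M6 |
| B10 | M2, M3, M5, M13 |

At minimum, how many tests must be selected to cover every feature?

B2 and B3 and B4 and B6 together: B2 ∪ B3 ∪ B4 ∪ B6 = {M1, M2, M3, M4, M5, M6, M7, M8, M9, M10, M11, M12, M13} — every feature is covered.
Only B4 contains M10, so B4 is forced; the remaining 11 features need at least 3 more tests (each remaining test adds at most 5) — so at least 4 tests are needed, and 4 is optimal.

4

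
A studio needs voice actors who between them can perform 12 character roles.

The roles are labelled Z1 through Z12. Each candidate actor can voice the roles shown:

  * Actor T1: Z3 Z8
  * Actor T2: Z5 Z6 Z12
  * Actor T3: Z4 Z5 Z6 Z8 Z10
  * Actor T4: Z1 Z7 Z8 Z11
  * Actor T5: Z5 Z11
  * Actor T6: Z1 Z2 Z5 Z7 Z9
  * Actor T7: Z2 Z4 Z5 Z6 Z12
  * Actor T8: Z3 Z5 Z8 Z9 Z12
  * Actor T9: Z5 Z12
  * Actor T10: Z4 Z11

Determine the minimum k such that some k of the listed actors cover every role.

T3 and T4 and T7 and T8 together: T3 ∪ T4 ∪ T7 ∪ T8 = {Z1, Z2, Z3, Z4, Z5, Z6, Z7, Z8, Z9, Z10, Z11, Z12} — every role is covered.
No 3 of the 10 actors cover everything (all 120 combinations miss at least one role), so 4 is optimal.

4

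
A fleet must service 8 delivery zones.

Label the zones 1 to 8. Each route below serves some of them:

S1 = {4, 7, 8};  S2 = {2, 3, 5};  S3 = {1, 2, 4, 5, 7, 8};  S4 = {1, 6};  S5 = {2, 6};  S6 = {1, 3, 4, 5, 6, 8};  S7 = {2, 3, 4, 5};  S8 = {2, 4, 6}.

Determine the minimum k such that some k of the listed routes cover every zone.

2

Take {S3, S6}. Their union is {1, 2, 3, 4, 5, 6, 7, 8}, which is all 8 zones.
No single route has all 8 zones (the largest, S3, has 6), so 2 is optimal.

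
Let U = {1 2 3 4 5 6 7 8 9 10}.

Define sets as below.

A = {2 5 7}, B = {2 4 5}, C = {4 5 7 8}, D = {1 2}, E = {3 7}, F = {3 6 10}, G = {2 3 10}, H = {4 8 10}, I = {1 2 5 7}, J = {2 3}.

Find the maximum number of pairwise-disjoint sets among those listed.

C, D, F are pairwise disjoint (C={4,5,7,8}; D={1,2}; F={3,6,10}).
Every remaining set overlaps one of these, and no 4 of the listed sets are pairwise disjoint, so 3 is the maximum.

3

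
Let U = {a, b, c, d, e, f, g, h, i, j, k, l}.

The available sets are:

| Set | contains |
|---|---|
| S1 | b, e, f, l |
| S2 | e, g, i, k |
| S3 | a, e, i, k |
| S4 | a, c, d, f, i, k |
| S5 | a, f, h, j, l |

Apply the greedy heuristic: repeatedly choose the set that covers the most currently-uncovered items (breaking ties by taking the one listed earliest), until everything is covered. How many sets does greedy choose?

4

Greedy: pick S4 (covers 6 new) → pick S1 (covers 3 new) → pick S5 (covers 2 new) → pick S2 (covers 1 new). Total picks: 4.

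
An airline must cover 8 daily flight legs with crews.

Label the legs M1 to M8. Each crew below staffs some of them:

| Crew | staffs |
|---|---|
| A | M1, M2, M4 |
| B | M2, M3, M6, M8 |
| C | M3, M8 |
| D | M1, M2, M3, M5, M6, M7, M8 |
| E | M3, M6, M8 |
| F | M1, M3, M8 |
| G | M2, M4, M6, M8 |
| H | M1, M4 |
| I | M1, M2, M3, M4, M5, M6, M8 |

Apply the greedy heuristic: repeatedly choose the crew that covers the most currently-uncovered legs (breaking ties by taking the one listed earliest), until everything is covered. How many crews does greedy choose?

Greedy: pick D (covers 7 new) → pick A (covers 1 new). Total picks: 2.

2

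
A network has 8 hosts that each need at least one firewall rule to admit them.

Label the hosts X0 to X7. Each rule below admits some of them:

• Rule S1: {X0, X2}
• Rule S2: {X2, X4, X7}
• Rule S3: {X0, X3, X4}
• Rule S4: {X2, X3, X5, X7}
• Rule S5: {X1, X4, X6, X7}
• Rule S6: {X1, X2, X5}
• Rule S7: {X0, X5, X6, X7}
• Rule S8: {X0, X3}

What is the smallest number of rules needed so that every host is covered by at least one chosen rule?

S4 and S5 and S7 together: S4 ∪ S5 ∪ S7 = {X0, X1, X2, X3, X4, X5, X6, X7} — every host is covered.
No 2 of the 8 rules cover everything (all 28 combinations miss at least one host), so 3 is optimal.

3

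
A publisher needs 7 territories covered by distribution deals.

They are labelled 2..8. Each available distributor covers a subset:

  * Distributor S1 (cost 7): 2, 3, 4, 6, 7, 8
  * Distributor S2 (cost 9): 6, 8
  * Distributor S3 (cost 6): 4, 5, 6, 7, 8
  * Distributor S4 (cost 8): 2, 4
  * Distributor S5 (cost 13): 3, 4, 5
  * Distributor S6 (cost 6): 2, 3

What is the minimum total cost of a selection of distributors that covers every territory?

S3, S6 together cover every territory (S3 ∪ S6 = {2, 3, 4, 5, 6, 7, 8}); total cost 6 + 6 = 12.
The greedy pick S1, S3 costs 13; no covering selection beats 12.

12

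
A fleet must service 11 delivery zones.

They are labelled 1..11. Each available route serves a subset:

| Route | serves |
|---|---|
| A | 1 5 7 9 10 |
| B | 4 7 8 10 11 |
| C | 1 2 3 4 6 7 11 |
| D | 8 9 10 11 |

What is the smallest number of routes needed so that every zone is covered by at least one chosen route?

3

A and B and C together: A ∪ B ∪ C = {1, 2, 3, 4, 5, 6, 7, 8, 9, 10, 11} — every zone is covered.
Only C contains 2, so C is forced; the remaining 4 zones need at least 2 more routes (each remaining route adds at most 3) — so at least 3 routes are needed, and 3 is optimal.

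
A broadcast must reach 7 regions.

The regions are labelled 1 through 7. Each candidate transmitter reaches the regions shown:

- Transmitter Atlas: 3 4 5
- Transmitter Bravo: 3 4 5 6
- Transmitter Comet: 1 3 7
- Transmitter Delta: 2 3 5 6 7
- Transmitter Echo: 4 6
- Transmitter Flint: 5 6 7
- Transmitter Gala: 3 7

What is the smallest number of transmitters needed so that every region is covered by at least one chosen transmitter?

Atlas and Comet and Delta together: Atlas ∪ Comet ∪ Delta = {1, 2, 3, 4, 5, 6, 7} — every region is covered.
Only Comet contains 1, so Comet is forced; the remaining 4 regions need at least 2 more transmitters (each remaining transmitter adds at most 3) — so at least 3 transmitters are needed, and 3 is optimal.

3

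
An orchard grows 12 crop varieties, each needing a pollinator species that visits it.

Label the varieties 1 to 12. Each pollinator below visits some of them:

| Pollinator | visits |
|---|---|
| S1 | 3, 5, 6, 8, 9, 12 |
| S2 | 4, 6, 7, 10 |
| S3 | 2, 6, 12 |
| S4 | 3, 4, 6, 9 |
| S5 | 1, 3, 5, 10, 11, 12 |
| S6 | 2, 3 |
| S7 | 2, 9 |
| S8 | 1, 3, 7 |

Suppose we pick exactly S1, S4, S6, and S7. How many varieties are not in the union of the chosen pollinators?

Union of S1, S4, S6, S7 = {2, 3, 4, 5, 6, 8, 9, 12}.
Not covered: 1, 7, 10, 11 — 4 varieties.

4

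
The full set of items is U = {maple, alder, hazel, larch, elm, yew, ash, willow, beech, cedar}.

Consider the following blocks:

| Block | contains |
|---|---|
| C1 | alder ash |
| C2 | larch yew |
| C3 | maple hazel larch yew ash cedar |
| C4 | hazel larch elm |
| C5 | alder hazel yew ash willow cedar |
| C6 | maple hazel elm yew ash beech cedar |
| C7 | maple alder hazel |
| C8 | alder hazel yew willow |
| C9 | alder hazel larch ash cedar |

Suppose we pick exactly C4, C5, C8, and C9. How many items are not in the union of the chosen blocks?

2

Union of C4, C5, C8, C9 = {alder, hazel, larch, elm, yew, ash, willow, cedar}.
Not covered: maple, beech — 2 items.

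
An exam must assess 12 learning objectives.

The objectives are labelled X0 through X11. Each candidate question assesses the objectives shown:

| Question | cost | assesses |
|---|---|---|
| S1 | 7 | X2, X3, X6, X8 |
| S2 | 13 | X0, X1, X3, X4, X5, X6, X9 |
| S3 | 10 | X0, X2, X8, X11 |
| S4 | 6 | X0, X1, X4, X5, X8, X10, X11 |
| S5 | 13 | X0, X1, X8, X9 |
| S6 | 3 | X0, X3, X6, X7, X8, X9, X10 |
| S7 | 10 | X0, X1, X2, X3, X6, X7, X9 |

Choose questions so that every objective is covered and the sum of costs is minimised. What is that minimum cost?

16

S1, S4, S6 together cover every objective (S1 ∪ S4 ∪ S6 = {X0, X1, X2, X3, X4, X5, X6, X7, X8, X9, X10, X11}); total cost 7 + 6 + 3 = 16.
No covering selection has total cost below 16.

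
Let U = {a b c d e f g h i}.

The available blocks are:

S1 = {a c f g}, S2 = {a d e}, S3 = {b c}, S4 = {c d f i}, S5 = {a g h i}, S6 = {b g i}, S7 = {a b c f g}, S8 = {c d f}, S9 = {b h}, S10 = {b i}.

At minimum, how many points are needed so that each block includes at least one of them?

Take T = {a, b, c}. Each listed block contains at least one of these, so T is a hitting set of size 3.
No choice of 2 points meets every block, so 3 is the minimum.

3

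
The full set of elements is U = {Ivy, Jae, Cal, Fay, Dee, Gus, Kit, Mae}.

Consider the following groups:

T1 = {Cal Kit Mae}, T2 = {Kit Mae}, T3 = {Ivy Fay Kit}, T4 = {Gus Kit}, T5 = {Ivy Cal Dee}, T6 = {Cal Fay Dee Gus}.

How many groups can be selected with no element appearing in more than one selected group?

2

T2, T5 are pairwise disjoint (T2={Kit,Mae}; T5={Ivy,Cal,Dee}).
Every remaining group overlaps one of these, and no 3 of the listed groups are pairwise disjoint, so 2 is the maximum.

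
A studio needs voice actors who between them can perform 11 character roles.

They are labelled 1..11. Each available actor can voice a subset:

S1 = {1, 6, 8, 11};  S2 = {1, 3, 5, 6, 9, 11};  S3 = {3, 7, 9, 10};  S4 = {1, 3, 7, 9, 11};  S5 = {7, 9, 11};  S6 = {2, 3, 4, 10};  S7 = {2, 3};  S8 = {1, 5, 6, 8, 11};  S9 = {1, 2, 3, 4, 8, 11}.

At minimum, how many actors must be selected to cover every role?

3

Take {S5, S6, S8}. Their union is {1, 2, 3, 4, 5, 6, 7, 8, 9, 10, 11}, which is all 11 roles.
No 2 of the 9 actors cover everything (all 36 combinations miss at least one role), so 3 is optimal.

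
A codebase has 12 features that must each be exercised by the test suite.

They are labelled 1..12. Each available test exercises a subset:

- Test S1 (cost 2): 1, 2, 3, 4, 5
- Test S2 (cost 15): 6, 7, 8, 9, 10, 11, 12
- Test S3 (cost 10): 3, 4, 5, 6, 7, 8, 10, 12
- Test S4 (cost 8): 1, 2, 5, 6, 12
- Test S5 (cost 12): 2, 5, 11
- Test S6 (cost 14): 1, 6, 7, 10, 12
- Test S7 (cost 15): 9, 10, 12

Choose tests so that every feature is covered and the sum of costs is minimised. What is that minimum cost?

17

S1, S2 together cover every feature (S1 ∪ S2 = {1, 2, 3, 4, 5, 6, 7, 8, 9, 10, 11, 12}); total cost 2 + 15 = 17.
The greedy pick S1, S3, S2 costs 27; no covering selection beats 17.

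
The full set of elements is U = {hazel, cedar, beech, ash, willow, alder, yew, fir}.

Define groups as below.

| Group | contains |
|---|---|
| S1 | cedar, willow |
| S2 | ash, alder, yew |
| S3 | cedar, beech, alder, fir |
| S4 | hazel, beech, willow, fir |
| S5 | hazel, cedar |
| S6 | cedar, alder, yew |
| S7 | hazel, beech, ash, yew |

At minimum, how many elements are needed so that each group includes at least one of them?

3

Take H = {hazel, cedar, yew}. Each listed group contains at least one of these, so H is a hitting set of size 3.
No choice of 2 elements meets every group, so 3 is the minimum.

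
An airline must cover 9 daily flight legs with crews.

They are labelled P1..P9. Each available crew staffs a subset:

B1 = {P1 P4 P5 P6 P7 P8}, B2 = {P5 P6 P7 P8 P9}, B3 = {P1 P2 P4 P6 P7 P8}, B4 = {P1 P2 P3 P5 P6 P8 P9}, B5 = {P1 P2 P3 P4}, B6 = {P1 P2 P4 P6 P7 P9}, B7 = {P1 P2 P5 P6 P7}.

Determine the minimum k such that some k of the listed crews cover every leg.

2

Take {B3, B4}. Their union is {P1, P2, P3, P4, P5, P6, P7, P8, P9}, which is all 9 legs.
No single crew has all 9 legs (the largest, B4, has 7), so 2 is optimal.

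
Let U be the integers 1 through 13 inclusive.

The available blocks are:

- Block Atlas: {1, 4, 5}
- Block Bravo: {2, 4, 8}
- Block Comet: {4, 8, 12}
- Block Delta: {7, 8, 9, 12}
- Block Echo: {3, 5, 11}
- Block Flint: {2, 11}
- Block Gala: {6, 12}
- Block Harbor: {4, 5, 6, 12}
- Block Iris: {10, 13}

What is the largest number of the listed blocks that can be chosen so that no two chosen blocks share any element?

Bravo, Echo, Gala, Iris are pairwise disjoint (Bravo={2,4,8}; Echo={3,5,11}; Gala={6,12}; Iris={10,13}).
Every remaining block overlaps one of these, and no 5 of the listed blocks are pairwise disjoint, so 4 is the maximum.

4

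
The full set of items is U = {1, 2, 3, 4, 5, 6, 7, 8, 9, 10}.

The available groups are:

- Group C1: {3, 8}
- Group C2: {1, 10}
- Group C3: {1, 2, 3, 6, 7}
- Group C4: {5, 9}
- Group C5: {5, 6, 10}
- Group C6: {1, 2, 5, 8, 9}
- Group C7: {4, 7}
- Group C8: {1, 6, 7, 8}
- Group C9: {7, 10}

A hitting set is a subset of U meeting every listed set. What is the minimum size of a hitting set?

Take H = {7, 8, 9, 10}. Each listed group contains at least one of these, so H is a hitting set of size 4.
The groups C1, C2, C4, C7 are pairwise disjoint, so any hitting set needs a separate item for each — at least 4. Hence 4 is optimal.

4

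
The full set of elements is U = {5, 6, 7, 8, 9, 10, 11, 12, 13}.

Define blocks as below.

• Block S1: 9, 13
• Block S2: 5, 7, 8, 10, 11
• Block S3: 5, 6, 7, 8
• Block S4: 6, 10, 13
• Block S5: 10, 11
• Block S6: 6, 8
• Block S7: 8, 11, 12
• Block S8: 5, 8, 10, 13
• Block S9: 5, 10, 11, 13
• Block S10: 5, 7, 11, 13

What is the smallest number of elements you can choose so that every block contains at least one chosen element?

H = {8, 11, 13} meets every block (each contains at least one member of H), and |H| = 3.
The blocks S1, S3, S5 are pairwise disjoint, so any hitting set needs a separate element for each — at least 3. Hence 3 is optimal.

3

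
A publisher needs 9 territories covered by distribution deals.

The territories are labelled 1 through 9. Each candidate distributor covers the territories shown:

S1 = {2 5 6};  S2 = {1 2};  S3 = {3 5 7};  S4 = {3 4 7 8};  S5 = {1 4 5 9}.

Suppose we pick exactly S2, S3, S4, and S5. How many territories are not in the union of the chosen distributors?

Union of S2, S3, S4, S5 = {1, 2, 3, 4, 5, 7, 8, 9}.
Not covered: 6 — 1 territory.

1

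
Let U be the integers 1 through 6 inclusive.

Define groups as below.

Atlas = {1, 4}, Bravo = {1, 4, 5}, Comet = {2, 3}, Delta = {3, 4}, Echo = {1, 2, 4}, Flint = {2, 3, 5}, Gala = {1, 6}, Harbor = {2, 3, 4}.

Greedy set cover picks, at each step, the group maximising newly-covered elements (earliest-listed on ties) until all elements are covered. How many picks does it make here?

Greedy: pick Bravo (covers 3 new) → pick Comet (covers 2 new) → pick Gala (covers 1 new). Total picks: 3.

3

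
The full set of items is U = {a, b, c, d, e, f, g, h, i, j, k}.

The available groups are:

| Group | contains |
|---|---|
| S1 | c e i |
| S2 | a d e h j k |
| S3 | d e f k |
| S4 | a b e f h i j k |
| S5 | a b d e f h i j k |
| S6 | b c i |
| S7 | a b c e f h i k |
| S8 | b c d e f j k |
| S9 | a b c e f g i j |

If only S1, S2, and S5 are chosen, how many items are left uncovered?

1

Union of S1, S2, S5 = {a, b, c, d, e, f, h, i, j, k}.
Not covered: g — 1 item.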